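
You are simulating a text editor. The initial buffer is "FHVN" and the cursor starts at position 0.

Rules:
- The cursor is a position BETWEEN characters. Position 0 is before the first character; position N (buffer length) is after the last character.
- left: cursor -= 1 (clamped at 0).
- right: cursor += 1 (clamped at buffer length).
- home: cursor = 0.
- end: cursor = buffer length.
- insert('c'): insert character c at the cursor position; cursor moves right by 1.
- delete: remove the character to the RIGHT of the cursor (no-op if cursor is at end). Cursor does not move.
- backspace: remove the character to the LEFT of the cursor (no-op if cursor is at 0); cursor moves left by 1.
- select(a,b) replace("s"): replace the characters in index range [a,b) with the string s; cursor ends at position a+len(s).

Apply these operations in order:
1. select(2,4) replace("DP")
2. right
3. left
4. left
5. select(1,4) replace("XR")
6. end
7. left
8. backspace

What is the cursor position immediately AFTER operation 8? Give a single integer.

Answer: 1

Derivation:
After op 1 (select(2,4) replace("DP")): buf='FHDP' cursor=4
After op 2 (right): buf='FHDP' cursor=4
After op 3 (left): buf='FHDP' cursor=3
After op 4 (left): buf='FHDP' cursor=2
After op 5 (select(1,4) replace("XR")): buf='FXR' cursor=3
After op 6 (end): buf='FXR' cursor=3
After op 7 (left): buf='FXR' cursor=2
After op 8 (backspace): buf='FR' cursor=1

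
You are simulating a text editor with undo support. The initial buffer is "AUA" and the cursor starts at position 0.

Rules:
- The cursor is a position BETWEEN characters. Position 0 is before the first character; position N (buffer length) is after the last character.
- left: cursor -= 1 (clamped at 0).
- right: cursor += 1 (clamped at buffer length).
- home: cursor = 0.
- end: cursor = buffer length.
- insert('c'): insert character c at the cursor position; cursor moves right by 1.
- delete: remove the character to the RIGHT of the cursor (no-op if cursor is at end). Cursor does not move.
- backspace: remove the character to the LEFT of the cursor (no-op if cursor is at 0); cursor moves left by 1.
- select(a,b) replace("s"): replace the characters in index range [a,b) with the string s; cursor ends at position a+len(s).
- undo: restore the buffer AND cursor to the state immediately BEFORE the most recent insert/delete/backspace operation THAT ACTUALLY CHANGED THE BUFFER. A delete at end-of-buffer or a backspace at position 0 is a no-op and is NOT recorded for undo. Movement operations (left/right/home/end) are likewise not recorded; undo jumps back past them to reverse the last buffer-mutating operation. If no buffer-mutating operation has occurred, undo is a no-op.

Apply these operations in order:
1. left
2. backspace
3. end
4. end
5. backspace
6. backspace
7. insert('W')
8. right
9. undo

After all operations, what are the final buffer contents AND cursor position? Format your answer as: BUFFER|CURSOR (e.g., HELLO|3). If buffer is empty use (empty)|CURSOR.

Answer: A|1

Derivation:
After op 1 (left): buf='AUA' cursor=0
After op 2 (backspace): buf='AUA' cursor=0
After op 3 (end): buf='AUA' cursor=3
After op 4 (end): buf='AUA' cursor=3
After op 5 (backspace): buf='AU' cursor=2
After op 6 (backspace): buf='A' cursor=1
After op 7 (insert('W')): buf='AW' cursor=2
After op 8 (right): buf='AW' cursor=2
After op 9 (undo): buf='A' cursor=1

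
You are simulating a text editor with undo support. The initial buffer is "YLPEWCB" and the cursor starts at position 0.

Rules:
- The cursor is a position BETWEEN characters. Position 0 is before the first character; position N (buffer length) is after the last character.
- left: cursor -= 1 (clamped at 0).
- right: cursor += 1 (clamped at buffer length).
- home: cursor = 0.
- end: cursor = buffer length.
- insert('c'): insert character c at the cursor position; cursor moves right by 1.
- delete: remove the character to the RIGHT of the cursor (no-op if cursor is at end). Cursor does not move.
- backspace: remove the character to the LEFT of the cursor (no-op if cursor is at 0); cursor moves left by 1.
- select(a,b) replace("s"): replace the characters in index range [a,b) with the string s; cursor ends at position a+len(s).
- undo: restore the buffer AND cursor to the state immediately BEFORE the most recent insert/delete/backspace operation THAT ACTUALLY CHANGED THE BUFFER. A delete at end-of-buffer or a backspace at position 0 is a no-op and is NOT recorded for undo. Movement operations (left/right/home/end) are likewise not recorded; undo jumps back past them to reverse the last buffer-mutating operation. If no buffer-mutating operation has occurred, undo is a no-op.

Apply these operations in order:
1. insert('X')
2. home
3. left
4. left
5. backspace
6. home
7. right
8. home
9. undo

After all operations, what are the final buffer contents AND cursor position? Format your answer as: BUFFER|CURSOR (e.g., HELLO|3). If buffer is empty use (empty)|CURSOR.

After op 1 (insert('X')): buf='XYLPEWCB' cursor=1
After op 2 (home): buf='XYLPEWCB' cursor=0
After op 3 (left): buf='XYLPEWCB' cursor=0
After op 4 (left): buf='XYLPEWCB' cursor=0
After op 5 (backspace): buf='XYLPEWCB' cursor=0
After op 6 (home): buf='XYLPEWCB' cursor=0
After op 7 (right): buf='XYLPEWCB' cursor=1
After op 8 (home): buf='XYLPEWCB' cursor=0
After op 9 (undo): buf='YLPEWCB' cursor=0

Answer: YLPEWCB|0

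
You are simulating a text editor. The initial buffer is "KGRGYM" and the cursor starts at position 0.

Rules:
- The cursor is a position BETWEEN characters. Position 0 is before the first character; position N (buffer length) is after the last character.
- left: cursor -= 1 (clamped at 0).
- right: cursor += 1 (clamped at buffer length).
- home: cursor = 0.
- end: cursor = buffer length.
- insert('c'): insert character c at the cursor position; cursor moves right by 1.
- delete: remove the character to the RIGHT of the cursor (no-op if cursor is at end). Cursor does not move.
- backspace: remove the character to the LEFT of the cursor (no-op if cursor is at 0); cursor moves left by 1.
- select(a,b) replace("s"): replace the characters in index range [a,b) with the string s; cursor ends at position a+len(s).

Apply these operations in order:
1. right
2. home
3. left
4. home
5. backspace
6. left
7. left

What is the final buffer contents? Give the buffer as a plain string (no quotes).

Answer: KGRGYM

Derivation:
After op 1 (right): buf='KGRGYM' cursor=1
After op 2 (home): buf='KGRGYM' cursor=0
After op 3 (left): buf='KGRGYM' cursor=0
After op 4 (home): buf='KGRGYM' cursor=0
After op 5 (backspace): buf='KGRGYM' cursor=0
After op 6 (left): buf='KGRGYM' cursor=0
After op 7 (left): buf='KGRGYM' cursor=0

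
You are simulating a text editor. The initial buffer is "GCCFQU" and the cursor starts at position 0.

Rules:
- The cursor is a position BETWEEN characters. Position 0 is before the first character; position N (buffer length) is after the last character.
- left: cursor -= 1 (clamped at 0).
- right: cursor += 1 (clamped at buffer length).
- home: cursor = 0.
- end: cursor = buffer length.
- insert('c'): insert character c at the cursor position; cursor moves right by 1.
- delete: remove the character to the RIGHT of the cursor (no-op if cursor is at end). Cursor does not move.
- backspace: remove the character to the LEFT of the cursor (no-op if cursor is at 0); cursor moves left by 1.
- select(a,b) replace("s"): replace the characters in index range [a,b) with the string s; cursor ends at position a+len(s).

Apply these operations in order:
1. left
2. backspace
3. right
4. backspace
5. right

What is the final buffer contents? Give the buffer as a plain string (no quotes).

Answer: CCFQU

Derivation:
After op 1 (left): buf='GCCFQU' cursor=0
After op 2 (backspace): buf='GCCFQU' cursor=0
After op 3 (right): buf='GCCFQU' cursor=1
After op 4 (backspace): buf='CCFQU' cursor=0
After op 5 (right): buf='CCFQU' cursor=1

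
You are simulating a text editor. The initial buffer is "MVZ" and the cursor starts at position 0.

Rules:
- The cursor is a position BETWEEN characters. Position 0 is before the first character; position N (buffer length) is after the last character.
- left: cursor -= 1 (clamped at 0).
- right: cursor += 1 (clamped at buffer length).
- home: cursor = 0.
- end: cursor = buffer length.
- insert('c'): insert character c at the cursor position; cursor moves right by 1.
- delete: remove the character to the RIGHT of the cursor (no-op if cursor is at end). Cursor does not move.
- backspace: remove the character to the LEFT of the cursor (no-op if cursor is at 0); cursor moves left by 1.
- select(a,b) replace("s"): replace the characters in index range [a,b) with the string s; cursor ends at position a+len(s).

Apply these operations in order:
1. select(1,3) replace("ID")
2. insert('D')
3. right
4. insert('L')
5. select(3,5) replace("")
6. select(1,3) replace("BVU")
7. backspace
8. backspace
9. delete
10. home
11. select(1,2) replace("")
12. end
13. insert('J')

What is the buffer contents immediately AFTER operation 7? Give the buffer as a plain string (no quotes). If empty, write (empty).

After op 1 (select(1,3) replace("ID")): buf='MID' cursor=3
After op 2 (insert('D')): buf='MIDD' cursor=4
After op 3 (right): buf='MIDD' cursor=4
After op 4 (insert('L')): buf='MIDDL' cursor=5
After op 5 (select(3,5) replace("")): buf='MID' cursor=3
After op 6 (select(1,3) replace("BVU")): buf='MBVU' cursor=4
After op 7 (backspace): buf='MBV' cursor=3

Answer: MBV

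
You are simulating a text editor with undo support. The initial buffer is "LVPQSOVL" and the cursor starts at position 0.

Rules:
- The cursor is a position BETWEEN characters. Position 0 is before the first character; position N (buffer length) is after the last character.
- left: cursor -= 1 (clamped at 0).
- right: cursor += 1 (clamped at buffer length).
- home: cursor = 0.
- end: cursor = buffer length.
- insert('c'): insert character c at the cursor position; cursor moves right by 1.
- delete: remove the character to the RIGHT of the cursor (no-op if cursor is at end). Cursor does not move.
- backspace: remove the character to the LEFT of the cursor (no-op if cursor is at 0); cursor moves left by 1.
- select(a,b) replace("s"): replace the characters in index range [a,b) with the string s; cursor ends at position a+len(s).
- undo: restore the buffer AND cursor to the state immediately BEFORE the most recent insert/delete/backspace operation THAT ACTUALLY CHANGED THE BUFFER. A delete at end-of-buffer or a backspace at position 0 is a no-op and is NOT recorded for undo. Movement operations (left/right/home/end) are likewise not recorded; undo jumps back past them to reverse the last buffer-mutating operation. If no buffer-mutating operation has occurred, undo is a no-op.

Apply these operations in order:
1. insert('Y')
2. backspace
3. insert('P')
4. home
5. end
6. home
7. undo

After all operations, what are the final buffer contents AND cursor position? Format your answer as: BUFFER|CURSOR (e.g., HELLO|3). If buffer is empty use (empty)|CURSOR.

After op 1 (insert('Y')): buf='YLVPQSOVL' cursor=1
After op 2 (backspace): buf='LVPQSOVL' cursor=0
After op 3 (insert('P')): buf='PLVPQSOVL' cursor=1
After op 4 (home): buf='PLVPQSOVL' cursor=0
After op 5 (end): buf='PLVPQSOVL' cursor=9
After op 6 (home): buf='PLVPQSOVL' cursor=0
After op 7 (undo): buf='LVPQSOVL' cursor=0

Answer: LVPQSOVL|0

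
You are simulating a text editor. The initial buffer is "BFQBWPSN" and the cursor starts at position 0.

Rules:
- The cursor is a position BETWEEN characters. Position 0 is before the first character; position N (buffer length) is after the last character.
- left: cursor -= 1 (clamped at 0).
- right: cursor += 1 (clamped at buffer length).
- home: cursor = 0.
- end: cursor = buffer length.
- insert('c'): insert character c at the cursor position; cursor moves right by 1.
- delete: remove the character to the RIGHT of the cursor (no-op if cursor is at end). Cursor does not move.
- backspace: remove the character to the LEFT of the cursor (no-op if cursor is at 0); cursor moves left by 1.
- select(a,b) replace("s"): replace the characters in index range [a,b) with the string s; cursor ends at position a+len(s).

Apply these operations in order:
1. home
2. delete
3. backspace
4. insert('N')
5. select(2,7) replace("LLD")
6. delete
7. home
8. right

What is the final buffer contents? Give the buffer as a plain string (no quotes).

Answer: NFLLD

Derivation:
After op 1 (home): buf='BFQBWPSN' cursor=0
After op 2 (delete): buf='FQBWPSN' cursor=0
After op 3 (backspace): buf='FQBWPSN' cursor=0
After op 4 (insert('N')): buf='NFQBWPSN' cursor=1
After op 5 (select(2,7) replace("LLD")): buf='NFLLDN' cursor=5
After op 6 (delete): buf='NFLLD' cursor=5
After op 7 (home): buf='NFLLD' cursor=0
After op 8 (right): buf='NFLLD' cursor=1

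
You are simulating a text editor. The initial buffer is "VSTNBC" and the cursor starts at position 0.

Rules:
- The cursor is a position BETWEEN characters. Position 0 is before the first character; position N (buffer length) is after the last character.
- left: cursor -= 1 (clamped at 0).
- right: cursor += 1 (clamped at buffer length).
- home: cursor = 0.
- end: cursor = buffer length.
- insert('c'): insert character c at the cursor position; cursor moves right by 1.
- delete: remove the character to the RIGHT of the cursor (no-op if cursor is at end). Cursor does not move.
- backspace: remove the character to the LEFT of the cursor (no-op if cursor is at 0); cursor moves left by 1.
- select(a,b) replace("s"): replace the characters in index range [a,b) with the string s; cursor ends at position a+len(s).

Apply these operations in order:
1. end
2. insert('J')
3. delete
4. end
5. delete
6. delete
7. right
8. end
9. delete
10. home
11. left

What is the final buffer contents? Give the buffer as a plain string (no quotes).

Answer: VSTNBCJ

Derivation:
After op 1 (end): buf='VSTNBC' cursor=6
After op 2 (insert('J')): buf='VSTNBCJ' cursor=7
After op 3 (delete): buf='VSTNBCJ' cursor=7
After op 4 (end): buf='VSTNBCJ' cursor=7
After op 5 (delete): buf='VSTNBCJ' cursor=7
After op 6 (delete): buf='VSTNBCJ' cursor=7
After op 7 (right): buf='VSTNBCJ' cursor=7
After op 8 (end): buf='VSTNBCJ' cursor=7
After op 9 (delete): buf='VSTNBCJ' cursor=7
After op 10 (home): buf='VSTNBCJ' cursor=0
After op 11 (left): buf='VSTNBCJ' cursor=0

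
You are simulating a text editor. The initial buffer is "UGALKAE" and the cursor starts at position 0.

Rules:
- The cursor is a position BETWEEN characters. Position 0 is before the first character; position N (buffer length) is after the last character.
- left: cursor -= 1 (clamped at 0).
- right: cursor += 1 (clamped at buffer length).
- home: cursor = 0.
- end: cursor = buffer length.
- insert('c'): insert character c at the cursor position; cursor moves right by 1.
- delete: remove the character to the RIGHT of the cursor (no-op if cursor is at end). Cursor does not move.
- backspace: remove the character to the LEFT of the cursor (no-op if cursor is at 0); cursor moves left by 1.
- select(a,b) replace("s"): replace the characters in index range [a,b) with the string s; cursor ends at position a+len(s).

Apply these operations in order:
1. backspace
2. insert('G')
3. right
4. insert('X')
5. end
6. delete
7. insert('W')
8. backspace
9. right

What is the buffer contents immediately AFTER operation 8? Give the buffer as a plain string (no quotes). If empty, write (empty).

Answer: GUXGALKAE

Derivation:
After op 1 (backspace): buf='UGALKAE' cursor=0
After op 2 (insert('G')): buf='GUGALKAE' cursor=1
After op 3 (right): buf='GUGALKAE' cursor=2
After op 4 (insert('X')): buf='GUXGALKAE' cursor=3
After op 5 (end): buf='GUXGALKAE' cursor=9
After op 6 (delete): buf='GUXGALKAE' cursor=9
After op 7 (insert('W')): buf='GUXGALKAEW' cursor=10
After op 8 (backspace): buf='GUXGALKAE' cursor=9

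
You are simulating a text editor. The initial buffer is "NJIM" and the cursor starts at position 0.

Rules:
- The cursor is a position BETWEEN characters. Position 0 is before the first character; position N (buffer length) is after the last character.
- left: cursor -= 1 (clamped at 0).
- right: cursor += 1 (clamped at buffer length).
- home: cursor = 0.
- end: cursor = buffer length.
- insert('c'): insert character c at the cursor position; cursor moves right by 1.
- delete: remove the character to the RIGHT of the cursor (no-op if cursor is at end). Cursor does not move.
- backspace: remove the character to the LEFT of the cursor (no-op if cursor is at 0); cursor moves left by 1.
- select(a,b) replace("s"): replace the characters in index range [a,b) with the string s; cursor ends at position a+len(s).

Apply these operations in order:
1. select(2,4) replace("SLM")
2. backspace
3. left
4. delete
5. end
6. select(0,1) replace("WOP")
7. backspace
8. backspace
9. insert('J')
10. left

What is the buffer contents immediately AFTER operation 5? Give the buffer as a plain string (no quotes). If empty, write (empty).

After op 1 (select(2,4) replace("SLM")): buf='NJSLM' cursor=5
After op 2 (backspace): buf='NJSL' cursor=4
After op 3 (left): buf='NJSL' cursor=3
After op 4 (delete): buf='NJS' cursor=3
After op 5 (end): buf='NJS' cursor=3

Answer: NJS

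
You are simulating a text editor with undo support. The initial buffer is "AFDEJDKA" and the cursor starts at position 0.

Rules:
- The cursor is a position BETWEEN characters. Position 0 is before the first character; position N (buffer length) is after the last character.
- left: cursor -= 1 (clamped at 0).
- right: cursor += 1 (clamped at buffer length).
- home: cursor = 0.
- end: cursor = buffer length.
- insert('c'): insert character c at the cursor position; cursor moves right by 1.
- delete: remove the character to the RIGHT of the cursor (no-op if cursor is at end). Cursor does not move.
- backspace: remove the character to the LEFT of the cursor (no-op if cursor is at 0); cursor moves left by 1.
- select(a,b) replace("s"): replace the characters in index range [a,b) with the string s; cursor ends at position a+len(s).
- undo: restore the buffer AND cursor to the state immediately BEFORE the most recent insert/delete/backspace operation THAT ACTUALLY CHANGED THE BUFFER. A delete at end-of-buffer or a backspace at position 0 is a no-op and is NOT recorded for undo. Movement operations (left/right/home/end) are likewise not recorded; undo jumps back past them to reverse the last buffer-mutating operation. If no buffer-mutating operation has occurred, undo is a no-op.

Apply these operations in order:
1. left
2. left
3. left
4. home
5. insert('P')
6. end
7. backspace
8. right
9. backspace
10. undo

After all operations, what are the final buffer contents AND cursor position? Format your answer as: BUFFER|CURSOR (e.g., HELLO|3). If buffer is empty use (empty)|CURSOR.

Answer: PAFDEJDK|8

Derivation:
After op 1 (left): buf='AFDEJDKA' cursor=0
After op 2 (left): buf='AFDEJDKA' cursor=0
After op 3 (left): buf='AFDEJDKA' cursor=0
After op 4 (home): buf='AFDEJDKA' cursor=0
After op 5 (insert('P')): buf='PAFDEJDKA' cursor=1
After op 6 (end): buf='PAFDEJDKA' cursor=9
After op 7 (backspace): buf='PAFDEJDK' cursor=8
After op 8 (right): buf='PAFDEJDK' cursor=8
After op 9 (backspace): buf='PAFDEJD' cursor=7
After op 10 (undo): buf='PAFDEJDK' cursor=8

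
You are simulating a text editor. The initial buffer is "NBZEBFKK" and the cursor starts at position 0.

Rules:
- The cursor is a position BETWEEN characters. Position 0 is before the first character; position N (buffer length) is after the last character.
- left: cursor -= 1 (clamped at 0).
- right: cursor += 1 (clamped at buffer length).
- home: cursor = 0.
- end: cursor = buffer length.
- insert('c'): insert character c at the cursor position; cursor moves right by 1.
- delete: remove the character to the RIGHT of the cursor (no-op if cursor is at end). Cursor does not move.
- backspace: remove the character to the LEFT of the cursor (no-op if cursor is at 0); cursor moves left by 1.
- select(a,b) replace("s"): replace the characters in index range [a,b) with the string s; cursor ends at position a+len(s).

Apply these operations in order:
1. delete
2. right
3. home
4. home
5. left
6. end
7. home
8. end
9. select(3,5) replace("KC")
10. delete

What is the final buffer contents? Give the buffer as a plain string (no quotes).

After op 1 (delete): buf='BZEBFKK' cursor=0
After op 2 (right): buf='BZEBFKK' cursor=1
After op 3 (home): buf='BZEBFKK' cursor=0
After op 4 (home): buf='BZEBFKK' cursor=0
After op 5 (left): buf='BZEBFKK' cursor=0
After op 6 (end): buf='BZEBFKK' cursor=7
After op 7 (home): buf='BZEBFKK' cursor=0
After op 8 (end): buf='BZEBFKK' cursor=7
After op 9 (select(3,5) replace("KC")): buf='BZEKCKK' cursor=5
After op 10 (delete): buf='BZEKCK' cursor=5

Answer: BZEKCK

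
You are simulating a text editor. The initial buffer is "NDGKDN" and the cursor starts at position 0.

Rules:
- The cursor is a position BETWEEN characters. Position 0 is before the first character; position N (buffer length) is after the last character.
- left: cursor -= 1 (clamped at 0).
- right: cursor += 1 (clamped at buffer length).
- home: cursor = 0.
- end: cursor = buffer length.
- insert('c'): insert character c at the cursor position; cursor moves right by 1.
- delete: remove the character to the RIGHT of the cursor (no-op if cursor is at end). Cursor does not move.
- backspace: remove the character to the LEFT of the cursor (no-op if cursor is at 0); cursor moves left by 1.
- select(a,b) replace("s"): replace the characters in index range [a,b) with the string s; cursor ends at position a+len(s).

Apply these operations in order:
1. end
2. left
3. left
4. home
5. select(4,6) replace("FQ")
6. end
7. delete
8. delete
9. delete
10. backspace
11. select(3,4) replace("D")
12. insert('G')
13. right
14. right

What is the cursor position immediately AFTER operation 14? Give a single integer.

Answer: 6

Derivation:
After op 1 (end): buf='NDGKDN' cursor=6
After op 2 (left): buf='NDGKDN' cursor=5
After op 3 (left): buf='NDGKDN' cursor=4
After op 4 (home): buf='NDGKDN' cursor=0
After op 5 (select(4,6) replace("FQ")): buf='NDGKFQ' cursor=6
After op 6 (end): buf='NDGKFQ' cursor=6
After op 7 (delete): buf='NDGKFQ' cursor=6
After op 8 (delete): buf='NDGKFQ' cursor=6
After op 9 (delete): buf='NDGKFQ' cursor=6
After op 10 (backspace): buf='NDGKF' cursor=5
After op 11 (select(3,4) replace("D")): buf='NDGDF' cursor=4
After op 12 (insert('G')): buf='NDGDGF' cursor=5
After op 13 (right): buf='NDGDGF' cursor=6
After op 14 (right): buf='NDGDGF' cursor=6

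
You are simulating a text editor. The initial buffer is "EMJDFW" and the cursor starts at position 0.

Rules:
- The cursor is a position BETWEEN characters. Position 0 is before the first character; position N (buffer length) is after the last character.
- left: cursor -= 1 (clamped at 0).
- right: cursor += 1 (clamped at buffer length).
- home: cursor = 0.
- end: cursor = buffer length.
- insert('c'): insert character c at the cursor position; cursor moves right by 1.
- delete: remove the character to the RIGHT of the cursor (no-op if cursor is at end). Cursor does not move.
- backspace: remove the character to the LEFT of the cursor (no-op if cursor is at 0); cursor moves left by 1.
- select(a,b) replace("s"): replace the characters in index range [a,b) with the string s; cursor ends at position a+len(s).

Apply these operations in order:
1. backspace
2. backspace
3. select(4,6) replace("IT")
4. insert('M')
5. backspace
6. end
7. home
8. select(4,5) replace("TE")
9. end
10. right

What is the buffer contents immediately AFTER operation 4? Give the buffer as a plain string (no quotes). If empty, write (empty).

Answer: EMJDITM

Derivation:
After op 1 (backspace): buf='EMJDFW' cursor=0
After op 2 (backspace): buf='EMJDFW' cursor=0
After op 3 (select(4,6) replace("IT")): buf='EMJDIT' cursor=6
After op 4 (insert('M')): buf='EMJDITM' cursor=7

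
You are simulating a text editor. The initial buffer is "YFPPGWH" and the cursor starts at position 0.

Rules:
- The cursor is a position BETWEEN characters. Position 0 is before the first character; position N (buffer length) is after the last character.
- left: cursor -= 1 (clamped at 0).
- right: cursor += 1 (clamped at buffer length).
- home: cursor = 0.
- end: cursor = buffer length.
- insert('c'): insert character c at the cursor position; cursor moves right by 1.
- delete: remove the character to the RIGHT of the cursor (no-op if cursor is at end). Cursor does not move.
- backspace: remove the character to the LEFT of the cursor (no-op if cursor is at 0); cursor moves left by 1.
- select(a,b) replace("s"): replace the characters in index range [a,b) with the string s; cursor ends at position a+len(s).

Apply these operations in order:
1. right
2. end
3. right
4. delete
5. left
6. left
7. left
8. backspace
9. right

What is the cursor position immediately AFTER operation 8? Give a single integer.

After op 1 (right): buf='YFPPGWH' cursor=1
After op 2 (end): buf='YFPPGWH' cursor=7
After op 3 (right): buf='YFPPGWH' cursor=7
After op 4 (delete): buf='YFPPGWH' cursor=7
After op 5 (left): buf='YFPPGWH' cursor=6
After op 6 (left): buf='YFPPGWH' cursor=5
After op 7 (left): buf='YFPPGWH' cursor=4
After op 8 (backspace): buf='YFPGWH' cursor=3

Answer: 3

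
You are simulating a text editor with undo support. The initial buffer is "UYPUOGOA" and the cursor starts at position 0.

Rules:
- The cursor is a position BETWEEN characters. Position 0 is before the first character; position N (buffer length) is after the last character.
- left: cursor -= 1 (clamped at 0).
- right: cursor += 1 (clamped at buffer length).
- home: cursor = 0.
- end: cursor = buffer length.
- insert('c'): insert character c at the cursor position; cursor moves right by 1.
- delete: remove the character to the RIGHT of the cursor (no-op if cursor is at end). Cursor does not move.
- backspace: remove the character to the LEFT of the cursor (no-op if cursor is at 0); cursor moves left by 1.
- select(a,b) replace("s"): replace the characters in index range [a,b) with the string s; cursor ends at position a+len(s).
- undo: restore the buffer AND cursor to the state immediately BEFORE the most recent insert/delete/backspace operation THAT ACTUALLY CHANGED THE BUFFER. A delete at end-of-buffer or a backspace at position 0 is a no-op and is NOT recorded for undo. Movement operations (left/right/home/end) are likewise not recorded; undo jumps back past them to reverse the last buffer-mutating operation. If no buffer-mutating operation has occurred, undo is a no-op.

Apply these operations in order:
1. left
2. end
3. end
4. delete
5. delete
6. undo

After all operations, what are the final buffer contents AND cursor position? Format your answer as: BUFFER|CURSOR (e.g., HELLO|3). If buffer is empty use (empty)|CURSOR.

After op 1 (left): buf='UYPUOGOA' cursor=0
After op 2 (end): buf='UYPUOGOA' cursor=8
After op 3 (end): buf='UYPUOGOA' cursor=8
After op 4 (delete): buf='UYPUOGOA' cursor=8
After op 5 (delete): buf='UYPUOGOA' cursor=8
After op 6 (undo): buf='UYPUOGOA' cursor=8

Answer: UYPUOGOA|8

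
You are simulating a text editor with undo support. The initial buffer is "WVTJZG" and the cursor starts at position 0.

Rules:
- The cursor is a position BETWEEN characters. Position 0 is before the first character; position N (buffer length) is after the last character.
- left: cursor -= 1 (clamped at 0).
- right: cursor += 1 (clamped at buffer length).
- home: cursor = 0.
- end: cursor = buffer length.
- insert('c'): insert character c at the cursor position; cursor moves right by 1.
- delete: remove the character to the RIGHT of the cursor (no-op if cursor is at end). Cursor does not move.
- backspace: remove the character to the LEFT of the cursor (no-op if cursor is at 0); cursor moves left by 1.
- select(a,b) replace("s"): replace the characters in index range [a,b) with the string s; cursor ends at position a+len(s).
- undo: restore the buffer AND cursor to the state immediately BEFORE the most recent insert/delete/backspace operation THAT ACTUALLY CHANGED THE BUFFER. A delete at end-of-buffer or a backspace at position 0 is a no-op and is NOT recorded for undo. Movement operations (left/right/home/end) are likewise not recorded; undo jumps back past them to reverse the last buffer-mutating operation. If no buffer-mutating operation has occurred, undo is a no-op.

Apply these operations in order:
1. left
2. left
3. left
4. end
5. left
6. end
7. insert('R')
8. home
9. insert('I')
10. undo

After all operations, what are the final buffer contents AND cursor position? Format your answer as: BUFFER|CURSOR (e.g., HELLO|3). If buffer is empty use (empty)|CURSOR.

Answer: WVTJZGR|0

Derivation:
After op 1 (left): buf='WVTJZG' cursor=0
After op 2 (left): buf='WVTJZG' cursor=0
After op 3 (left): buf='WVTJZG' cursor=0
After op 4 (end): buf='WVTJZG' cursor=6
After op 5 (left): buf='WVTJZG' cursor=5
After op 6 (end): buf='WVTJZG' cursor=6
After op 7 (insert('R')): buf='WVTJZGR' cursor=7
After op 8 (home): buf='WVTJZGR' cursor=0
After op 9 (insert('I')): buf='IWVTJZGR' cursor=1
After op 10 (undo): buf='WVTJZGR' cursor=0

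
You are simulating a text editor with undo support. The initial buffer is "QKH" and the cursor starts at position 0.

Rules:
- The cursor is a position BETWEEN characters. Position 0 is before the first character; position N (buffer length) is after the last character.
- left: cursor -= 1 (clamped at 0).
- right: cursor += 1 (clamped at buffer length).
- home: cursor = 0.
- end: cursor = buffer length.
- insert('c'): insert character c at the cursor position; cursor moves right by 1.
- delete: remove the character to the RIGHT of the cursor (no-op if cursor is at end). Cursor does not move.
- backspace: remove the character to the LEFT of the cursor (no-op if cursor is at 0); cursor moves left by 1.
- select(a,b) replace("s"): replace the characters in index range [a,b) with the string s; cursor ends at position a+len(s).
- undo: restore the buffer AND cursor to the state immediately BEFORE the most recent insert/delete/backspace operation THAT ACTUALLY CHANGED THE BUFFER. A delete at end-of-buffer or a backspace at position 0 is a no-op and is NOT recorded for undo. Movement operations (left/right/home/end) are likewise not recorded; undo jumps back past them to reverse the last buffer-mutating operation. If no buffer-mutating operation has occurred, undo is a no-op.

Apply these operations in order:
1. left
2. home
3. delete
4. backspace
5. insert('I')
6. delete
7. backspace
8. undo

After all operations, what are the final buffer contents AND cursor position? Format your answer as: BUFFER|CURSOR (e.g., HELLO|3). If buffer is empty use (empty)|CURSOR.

After op 1 (left): buf='QKH' cursor=0
After op 2 (home): buf='QKH' cursor=0
After op 3 (delete): buf='KH' cursor=0
After op 4 (backspace): buf='KH' cursor=0
After op 5 (insert('I')): buf='IKH' cursor=1
After op 6 (delete): buf='IH' cursor=1
After op 7 (backspace): buf='H' cursor=0
After op 8 (undo): buf='IH' cursor=1

Answer: IH|1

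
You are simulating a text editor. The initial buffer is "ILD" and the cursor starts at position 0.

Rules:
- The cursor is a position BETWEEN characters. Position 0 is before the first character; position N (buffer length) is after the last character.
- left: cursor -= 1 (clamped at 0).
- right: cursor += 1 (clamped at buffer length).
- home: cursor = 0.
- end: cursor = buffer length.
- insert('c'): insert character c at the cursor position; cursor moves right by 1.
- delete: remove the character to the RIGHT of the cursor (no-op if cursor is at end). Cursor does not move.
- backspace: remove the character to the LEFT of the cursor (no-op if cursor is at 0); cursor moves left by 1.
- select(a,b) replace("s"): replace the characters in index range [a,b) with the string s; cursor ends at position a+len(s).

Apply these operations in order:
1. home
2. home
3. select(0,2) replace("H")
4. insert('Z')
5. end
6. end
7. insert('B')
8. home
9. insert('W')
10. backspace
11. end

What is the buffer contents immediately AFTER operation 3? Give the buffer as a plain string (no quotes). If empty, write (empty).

Answer: HD

Derivation:
After op 1 (home): buf='ILD' cursor=0
After op 2 (home): buf='ILD' cursor=0
After op 3 (select(0,2) replace("H")): buf='HD' cursor=1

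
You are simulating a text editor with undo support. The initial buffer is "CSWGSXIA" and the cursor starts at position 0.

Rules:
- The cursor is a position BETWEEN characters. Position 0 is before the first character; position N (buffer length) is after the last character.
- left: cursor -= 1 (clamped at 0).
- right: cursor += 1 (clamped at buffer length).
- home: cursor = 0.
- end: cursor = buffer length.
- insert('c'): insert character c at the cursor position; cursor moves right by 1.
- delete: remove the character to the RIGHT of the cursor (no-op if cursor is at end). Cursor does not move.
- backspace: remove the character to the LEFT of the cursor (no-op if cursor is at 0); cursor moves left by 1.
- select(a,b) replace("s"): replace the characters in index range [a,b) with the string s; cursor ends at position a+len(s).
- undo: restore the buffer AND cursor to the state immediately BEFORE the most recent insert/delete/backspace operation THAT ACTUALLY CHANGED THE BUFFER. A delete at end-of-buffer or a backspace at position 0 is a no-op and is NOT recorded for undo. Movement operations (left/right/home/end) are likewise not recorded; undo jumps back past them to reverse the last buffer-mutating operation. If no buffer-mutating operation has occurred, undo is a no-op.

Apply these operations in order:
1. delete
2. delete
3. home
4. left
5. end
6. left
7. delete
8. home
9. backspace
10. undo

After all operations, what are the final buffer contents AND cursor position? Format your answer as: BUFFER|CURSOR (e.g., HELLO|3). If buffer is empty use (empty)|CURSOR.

Answer: WGSXIA|5

Derivation:
After op 1 (delete): buf='SWGSXIA' cursor=0
After op 2 (delete): buf='WGSXIA' cursor=0
After op 3 (home): buf='WGSXIA' cursor=0
After op 4 (left): buf='WGSXIA' cursor=0
After op 5 (end): buf='WGSXIA' cursor=6
After op 6 (left): buf='WGSXIA' cursor=5
After op 7 (delete): buf='WGSXI' cursor=5
After op 8 (home): buf='WGSXI' cursor=0
After op 9 (backspace): buf='WGSXI' cursor=0
After op 10 (undo): buf='WGSXIA' cursor=5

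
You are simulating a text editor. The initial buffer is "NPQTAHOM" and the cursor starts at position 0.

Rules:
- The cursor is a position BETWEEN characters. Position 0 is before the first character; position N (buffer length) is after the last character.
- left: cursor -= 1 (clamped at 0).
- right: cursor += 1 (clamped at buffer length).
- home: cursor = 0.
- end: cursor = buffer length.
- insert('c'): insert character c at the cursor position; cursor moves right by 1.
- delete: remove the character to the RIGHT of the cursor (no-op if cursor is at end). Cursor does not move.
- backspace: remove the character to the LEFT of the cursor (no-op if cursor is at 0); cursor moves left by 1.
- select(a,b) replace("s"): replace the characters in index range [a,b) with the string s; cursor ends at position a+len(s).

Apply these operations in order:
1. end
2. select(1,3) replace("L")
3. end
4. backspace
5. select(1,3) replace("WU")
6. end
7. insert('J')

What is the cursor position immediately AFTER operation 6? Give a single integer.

Answer: 6

Derivation:
After op 1 (end): buf='NPQTAHOM' cursor=8
After op 2 (select(1,3) replace("L")): buf='NLTAHOM' cursor=2
After op 3 (end): buf='NLTAHOM' cursor=7
After op 4 (backspace): buf='NLTAHO' cursor=6
After op 5 (select(1,3) replace("WU")): buf='NWUAHO' cursor=3
After op 6 (end): buf='NWUAHO' cursor=6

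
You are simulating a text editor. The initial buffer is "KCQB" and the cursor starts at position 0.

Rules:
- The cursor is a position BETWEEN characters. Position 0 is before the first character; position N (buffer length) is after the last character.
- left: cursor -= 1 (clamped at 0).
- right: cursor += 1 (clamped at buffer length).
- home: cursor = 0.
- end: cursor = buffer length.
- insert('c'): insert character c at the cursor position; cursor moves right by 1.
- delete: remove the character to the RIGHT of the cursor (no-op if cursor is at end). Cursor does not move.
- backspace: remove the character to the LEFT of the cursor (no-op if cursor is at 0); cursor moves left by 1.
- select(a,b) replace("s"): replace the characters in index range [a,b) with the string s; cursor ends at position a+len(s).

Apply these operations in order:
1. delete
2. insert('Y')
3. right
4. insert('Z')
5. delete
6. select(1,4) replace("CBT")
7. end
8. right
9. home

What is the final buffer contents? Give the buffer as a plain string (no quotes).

After op 1 (delete): buf='CQB' cursor=0
After op 2 (insert('Y')): buf='YCQB' cursor=1
After op 3 (right): buf='YCQB' cursor=2
After op 4 (insert('Z')): buf='YCZQB' cursor=3
After op 5 (delete): buf='YCZB' cursor=3
After op 6 (select(1,4) replace("CBT")): buf='YCBT' cursor=4
After op 7 (end): buf='YCBT' cursor=4
After op 8 (right): buf='YCBT' cursor=4
After op 9 (home): buf='YCBT' cursor=0

Answer: YCBT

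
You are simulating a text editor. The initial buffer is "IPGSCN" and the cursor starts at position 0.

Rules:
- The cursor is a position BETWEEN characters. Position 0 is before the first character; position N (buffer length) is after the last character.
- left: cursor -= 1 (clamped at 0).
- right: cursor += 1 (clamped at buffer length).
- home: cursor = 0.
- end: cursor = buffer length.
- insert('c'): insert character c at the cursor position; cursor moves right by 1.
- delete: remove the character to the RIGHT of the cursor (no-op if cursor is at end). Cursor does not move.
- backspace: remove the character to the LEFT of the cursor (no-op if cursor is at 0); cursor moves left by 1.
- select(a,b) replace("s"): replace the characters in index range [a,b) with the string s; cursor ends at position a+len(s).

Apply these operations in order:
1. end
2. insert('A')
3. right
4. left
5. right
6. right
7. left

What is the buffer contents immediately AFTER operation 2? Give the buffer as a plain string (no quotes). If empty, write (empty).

Answer: IPGSCNA

Derivation:
After op 1 (end): buf='IPGSCN' cursor=6
After op 2 (insert('A')): buf='IPGSCNA' cursor=7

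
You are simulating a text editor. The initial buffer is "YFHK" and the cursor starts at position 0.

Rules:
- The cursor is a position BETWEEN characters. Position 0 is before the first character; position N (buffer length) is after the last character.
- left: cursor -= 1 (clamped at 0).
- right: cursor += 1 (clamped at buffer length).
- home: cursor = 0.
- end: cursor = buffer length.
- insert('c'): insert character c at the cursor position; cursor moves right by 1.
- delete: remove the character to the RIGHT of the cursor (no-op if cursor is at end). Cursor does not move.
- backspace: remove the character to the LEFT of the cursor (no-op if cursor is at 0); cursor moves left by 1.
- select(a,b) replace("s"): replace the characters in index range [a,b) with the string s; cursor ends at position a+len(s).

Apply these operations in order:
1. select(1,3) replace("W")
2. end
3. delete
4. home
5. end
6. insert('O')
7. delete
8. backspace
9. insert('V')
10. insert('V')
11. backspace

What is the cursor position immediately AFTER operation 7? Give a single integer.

After op 1 (select(1,3) replace("W")): buf='YWK' cursor=2
After op 2 (end): buf='YWK' cursor=3
After op 3 (delete): buf='YWK' cursor=3
After op 4 (home): buf='YWK' cursor=0
After op 5 (end): buf='YWK' cursor=3
After op 6 (insert('O')): buf='YWKO' cursor=4
After op 7 (delete): buf='YWKO' cursor=4

Answer: 4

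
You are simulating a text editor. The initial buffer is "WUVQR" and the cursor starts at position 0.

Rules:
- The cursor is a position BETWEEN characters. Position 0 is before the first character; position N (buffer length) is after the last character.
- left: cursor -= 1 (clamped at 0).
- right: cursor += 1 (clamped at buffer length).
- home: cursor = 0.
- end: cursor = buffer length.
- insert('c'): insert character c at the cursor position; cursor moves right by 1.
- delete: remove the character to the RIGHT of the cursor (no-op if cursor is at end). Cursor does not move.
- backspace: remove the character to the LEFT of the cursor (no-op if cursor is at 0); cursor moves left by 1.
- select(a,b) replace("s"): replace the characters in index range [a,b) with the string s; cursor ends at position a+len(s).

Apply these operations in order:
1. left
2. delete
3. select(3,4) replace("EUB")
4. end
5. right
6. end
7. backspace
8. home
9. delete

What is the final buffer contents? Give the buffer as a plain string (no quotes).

After op 1 (left): buf='WUVQR' cursor=0
After op 2 (delete): buf='UVQR' cursor=0
After op 3 (select(3,4) replace("EUB")): buf='UVQEUB' cursor=6
After op 4 (end): buf='UVQEUB' cursor=6
After op 5 (right): buf='UVQEUB' cursor=6
After op 6 (end): buf='UVQEUB' cursor=6
After op 7 (backspace): buf='UVQEU' cursor=5
After op 8 (home): buf='UVQEU' cursor=0
After op 9 (delete): buf='VQEU' cursor=0

Answer: VQEU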